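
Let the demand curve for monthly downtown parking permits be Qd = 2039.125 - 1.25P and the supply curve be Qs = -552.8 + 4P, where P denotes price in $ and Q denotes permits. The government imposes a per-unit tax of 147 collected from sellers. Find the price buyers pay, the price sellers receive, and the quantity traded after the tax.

With a tax of 147 on sellers, they supply based on the net price P_s = P_b - 147, so Qs = -1140.8 + 4P_b.
Set Qd = Qs: 2039.125 - 1.25P_b = -1140.8 + 4P_b, so 3179.925 = 5.25P_b and P_b = 605.7.
Then P_s = 605.7 - 147 = 458.7 and Q = 2039.125 - 1.25(605.7) = 1282.

P_b = 605.7, P_s = 458.7, Q = 1282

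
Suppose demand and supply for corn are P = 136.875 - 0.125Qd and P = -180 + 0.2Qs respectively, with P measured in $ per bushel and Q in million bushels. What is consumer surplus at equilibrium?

In direct form, Qd = 1095 - 8P and Qs = 900 + 5P.
Set Qd = Qs: 1095 - 8P = 900 + 5P, so 195 = 13P and P* = 15.
Plugging P* into demand: Q* = 1095 - 8(15) = 975.
Demand choke price (Qd = 0): P = 1095/8 = 136.875. Consumer surplus = ½ × (136.875 - 15) × 975 = 59414.0625.

Consumer surplus = 59414.0625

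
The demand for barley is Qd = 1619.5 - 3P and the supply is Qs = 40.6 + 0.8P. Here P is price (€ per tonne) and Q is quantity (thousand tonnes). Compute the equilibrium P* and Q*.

P* = 415.5, Q* = 373

The market clears where 1619.5 - 3P = 40.6 + 0.8P. Rearranging, 3.8P = 1578.9, hence P* = 415.5.
From the demand curve, Q* = 1619.5 - 3(415.5) = 373.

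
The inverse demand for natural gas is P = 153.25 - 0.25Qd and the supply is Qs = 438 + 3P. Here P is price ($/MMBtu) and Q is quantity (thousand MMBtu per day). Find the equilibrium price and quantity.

P* = 25, Q* = 513

Rewriting in direct form: Qd = 613 - 4P.
Set Qd = Qs: 613 - 4P = 438 + 3P, so 175 = 7P and P* = 25.
Then Q* = 613 - 4(25) = 513.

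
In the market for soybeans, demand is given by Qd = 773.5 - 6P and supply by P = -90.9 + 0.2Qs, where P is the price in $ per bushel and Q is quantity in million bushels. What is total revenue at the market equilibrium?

Solving each curve for Q: Qs = 454.5 + 5P.
Equating demand and supply, 773.5 - 6P = 454.5 + 5P gives 11P = 319, so P* = 29.
Plugging P* into demand: Q* = 773.5 - 6(29) = 599.5.
Total revenue = P* × Q* = 29 × 599.5 = 17385.5.

Total revenue = 17385.5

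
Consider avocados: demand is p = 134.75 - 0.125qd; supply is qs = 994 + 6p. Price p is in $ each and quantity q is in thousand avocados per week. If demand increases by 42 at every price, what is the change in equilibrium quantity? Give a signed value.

Solving each curve for q: qd = 1078 - 8p.
Set qd = qs: 1078 - 8p = 994 + 6p, so 84 = 14p and p* = 6.
Plugging p* into demand: q* = 1078 - 8(6) = 1030.
After the shift, demand is qd = 1120 - 8p.
Re-solving, 14p = 126 gives p = 9 and q = 1048.
Δq = 1048 - 1030 = 18.

Δq = 18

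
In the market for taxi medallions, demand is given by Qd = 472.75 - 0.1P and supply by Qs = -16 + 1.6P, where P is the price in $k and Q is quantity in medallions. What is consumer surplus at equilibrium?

Consumer surplus = 985680

Set Qd = Qs: 472.75 - 0.1P = -16 + 1.6P, so 488.75 = 1.7P and P* = 287.5.
Plugging P* into demand: Q* = 472.75 - 0.1(287.5) = 444.
Demand choke price (Qd = 0): P = 472.75/0.1 = 4727.5. Consumer surplus = ½ × (4727.5 - 287.5) × 444 = 985680.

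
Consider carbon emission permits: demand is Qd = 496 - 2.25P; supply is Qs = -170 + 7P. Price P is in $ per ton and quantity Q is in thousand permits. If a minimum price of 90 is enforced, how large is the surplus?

Surplus = 166.5

Evaluating both curves at the floor price 90 gives Qd = 293.5, Qs = 460.
Surplus = Qs - Qd = 460 - 293.5 = 166.5.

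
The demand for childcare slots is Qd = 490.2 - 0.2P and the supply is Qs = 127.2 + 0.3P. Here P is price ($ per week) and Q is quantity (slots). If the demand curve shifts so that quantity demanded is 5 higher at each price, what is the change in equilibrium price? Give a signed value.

ΔP = 10

Equating demand and supply, 490.2 - 0.2P = 127.2 + 0.3P gives 0.5P = 363, so P* = 726.
From the demand curve, Q* = 490.2 - 0.2(726) = 345.
After the shift, demand is Qd = 495.2 - 0.2P.
Re-solving, 0.5P = 368 gives P = 736 and Q = 348.
ΔP = 736 - 726 = 10.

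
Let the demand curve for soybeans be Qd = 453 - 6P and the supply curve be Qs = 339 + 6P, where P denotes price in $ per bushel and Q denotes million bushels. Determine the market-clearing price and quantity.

Set Qd = Qs: 453 - 6P = 339 + 6P, so 114 = 12P and P* = 9.5.
Substitute back: Q* = 453 - 6(9.5) = 396.

P* = 9.5, Q* = 396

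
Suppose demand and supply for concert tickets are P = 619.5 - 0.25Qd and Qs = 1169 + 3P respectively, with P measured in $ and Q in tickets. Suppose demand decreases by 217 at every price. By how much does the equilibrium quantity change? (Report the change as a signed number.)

ΔQ = -93

Inverting to quantity form: Qd = 2478 - 4P.
Equating demand and supply, 2478 - 4P = 1169 + 3P gives 7P = 1309, so P* = 187.
Substitute back: Q* = 2478 - 4(187) = 1730.
After the shift, demand is Qd = 2261 - 4P.
The new intersection has 1092 = 7P, i.e. P = 156, Q = 1637.
ΔQ = 1637 - 1730 = -93.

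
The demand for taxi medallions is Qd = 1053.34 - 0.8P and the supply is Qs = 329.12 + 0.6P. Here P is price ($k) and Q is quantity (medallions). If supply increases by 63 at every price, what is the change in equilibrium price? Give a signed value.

The market clears where 1053.34 - 0.8P = 329.12 + 0.6P. Rearranging, 1.4P = 724.22, hence P* = 517.3.
Plugging P* into demand: Q* = 1053.34 - 0.8(517.3) = 639.5.
After the shift, supply is Qs = 392.12 + 0.6P.
New equilibrium: 661.22 = 1.4P, so P = 472.3 and Q = 675.5.
ΔP = 472.3 - 517.3 = -45.

ΔP = -45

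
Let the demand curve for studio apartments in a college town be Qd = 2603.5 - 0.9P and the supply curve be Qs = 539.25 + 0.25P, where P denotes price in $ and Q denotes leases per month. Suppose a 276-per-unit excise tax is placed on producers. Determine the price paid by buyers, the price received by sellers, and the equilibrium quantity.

P_b = 1855, P_s = 1579, Q = 934

With a tax of 276 on producers, they supply based on the net price P_s = P_b - 276, so Qs = 470.25 + 0.25P_b.
Market clearing requires 2603.5 - 0.9P_b = 470.25 + 0.25P_b; hence 2133.25 = 1.15P_b and P_b = 1855.
So P_s = 1579 and the quantity traded is Q = 2603.5 - 0.9(1855) = 934.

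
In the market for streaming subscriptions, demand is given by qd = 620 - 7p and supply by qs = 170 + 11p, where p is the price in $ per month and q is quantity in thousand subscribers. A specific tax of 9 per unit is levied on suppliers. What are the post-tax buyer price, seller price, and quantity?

The tax drives a wedge p_b - p_s = 9. Substituting p_s = p_b - 9 into supply: qs = 71 + 11p_b.
Equate demand and the shifted supply: 620 - 7p_b = 71 + 11p_b, giving 18p_b = 549, so p_b = 30.5.
Then p_s = 30.5 - 9 = 21.5 and q = 620 - 7(30.5) = 406.5.

p_b = 30.5, p_s = 21.5, q = 406.5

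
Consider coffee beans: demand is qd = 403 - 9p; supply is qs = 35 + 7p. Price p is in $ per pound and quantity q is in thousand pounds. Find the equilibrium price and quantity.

Equating demand and supply, 403 - 9p = 35 + 7p gives 16p = 368, so p* = 23.
Then q* = 403 - 9(23) = 196.

p* = 23, q* = 196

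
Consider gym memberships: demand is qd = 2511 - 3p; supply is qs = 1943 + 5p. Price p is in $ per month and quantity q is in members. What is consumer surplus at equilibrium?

Consumer surplus = 880134

At equilibrium qd = qs, so 2511 - 3p = 1943 + 5p; collecting terms, 568 = 8p and p* = 71.
From the demand curve, q* = 2511 - 3(71) = 2298.
Demand choke price (qd = 0): p = 2511/3 = 837. Consumer surplus = ½ × (837 - 71) × 2298 = 880134.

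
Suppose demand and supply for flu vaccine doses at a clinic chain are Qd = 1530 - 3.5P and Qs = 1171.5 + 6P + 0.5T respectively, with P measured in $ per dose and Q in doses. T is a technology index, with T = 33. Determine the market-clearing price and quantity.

With T = 33, supply is Qs = 1188 + 6P.
The market clears where 1530 - 3.5P = 1188 + 6P. Rearranging, 9.5P = 342, hence P* = 36.
Then Q* = 1530 - 3.5(36) = 1404.

P* = 36, Q* = 1404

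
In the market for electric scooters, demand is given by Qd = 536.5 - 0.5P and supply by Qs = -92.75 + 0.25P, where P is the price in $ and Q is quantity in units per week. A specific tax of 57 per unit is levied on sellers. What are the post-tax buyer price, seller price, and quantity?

The tax drives a wedge P_b - P_s = 57. Substituting P_s = P_b - 57 into supply: Qs = -107 + 0.25P_b.
Equate demand and the shifted supply: 536.5 - 0.5P_b = -107 + 0.25P_b, giving 0.75P_b = 643.5, so P_b = 858.
So P_s = 801 and the quantity traded is Q = 536.5 - 0.5(858) = 107.5.

P_b = 858, P_s = 801, Q = 107.5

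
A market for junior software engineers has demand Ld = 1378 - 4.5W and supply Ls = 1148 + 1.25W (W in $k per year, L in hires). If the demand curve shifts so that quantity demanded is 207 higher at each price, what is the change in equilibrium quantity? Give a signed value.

ΔL = 45

The market clears where 1378 - 4.5W = 1148 + 1.25W. Rearranging, 5.75W = 230, hence W* = 40.
Then L* = 1378 - 4.5(40) = 1198.
After the shift, demand is Ld = 1585 - 4.5W.
Re-solving, 5.75W = 437 gives W = 76 and L = 1243.
ΔL = 1243 - 1198 = 45.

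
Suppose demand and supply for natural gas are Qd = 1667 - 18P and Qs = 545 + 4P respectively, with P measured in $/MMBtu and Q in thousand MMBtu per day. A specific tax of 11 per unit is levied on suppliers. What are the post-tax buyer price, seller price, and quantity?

P_b = 53, P_s = 42, Q = 713

Suppliers keep P_s = P_b - 11 per unit, so supply in terms of the buyer price is Qs = 501 + 4P_b.
Set Qd = Qs: 1667 - 18P_b = 501 + 4P_b, so 1166 = 22P_b and P_b = 53.
So P_s = 42 and the quantity traded is Q = 1667 - 18(53) = 713.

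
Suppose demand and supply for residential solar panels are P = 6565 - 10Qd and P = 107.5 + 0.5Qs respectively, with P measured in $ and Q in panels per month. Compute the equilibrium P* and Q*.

P* = 415, Q* = 615

In direct form, Qd = 656.5 - 0.1P and Qs = -215 + 2P.
At equilibrium Qd = Qs, so 656.5 - 0.1P = -215 + 2P; collecting terms, 871.5 = 2.1P and P* = 415.
Then Q* = 656.5 - 0.1(415) = 615.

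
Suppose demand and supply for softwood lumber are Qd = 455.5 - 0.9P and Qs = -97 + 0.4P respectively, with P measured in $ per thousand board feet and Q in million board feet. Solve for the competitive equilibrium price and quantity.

The market clears where 455.5 - 0.9P = -97 + 0.4P. Rearranging, 1.3P = 552.5, hence P* = 425.
From the demand curve, Q* = 455.5 - 0.9(425) = 73.

P* = 425, Q* = 73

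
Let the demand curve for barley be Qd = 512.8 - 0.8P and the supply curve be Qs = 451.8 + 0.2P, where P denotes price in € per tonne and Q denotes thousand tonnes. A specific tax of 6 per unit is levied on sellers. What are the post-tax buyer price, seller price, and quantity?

The tax drives a wedge P_b - P_s = 6. Substituting P_s = P_b - 6 into supply: Qs = 450.6 + 0.2P_b.
Equate demand and the shifted supply: 512.8 - 0.8P_b = 450.6 + 0.2P_b, giving P_b = 62.2, so P_b = 62.2.
So P_s = 56.2 and the quantity traded is Q = 512.8 - 0.8(62.2) = 463.04.

P_b = 62.2, P_s = 56.2, Q = 463.04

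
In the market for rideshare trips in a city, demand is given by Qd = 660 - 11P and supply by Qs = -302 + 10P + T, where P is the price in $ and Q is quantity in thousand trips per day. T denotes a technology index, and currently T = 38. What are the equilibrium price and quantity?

P* = 44, Q* = 176

With T = 38, supply is Qs = -264 + 10P.
Equating demand and supply, 660 - 11P = -264 + 10P gives 21P = 924, so P* = 44.
Plugging P* into demand: Q* = 660 - 11(44) = 176.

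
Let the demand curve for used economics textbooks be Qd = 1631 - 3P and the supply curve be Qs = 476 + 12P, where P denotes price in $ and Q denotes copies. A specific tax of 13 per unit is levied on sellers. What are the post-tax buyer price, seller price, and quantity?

The tax drives a wedge P_b - P_s = 13. Substituting P_s = P_b - 13 into supply: Qs = 320 + 12P_b.
Market clearing requires 1631 - 3P_b = 320 + 12P_b; hence 1311 = 15P_b and P_b = 87.4.
Then P_s = 87.4 - 13 = 74.4 and Q = 1631 - 3(87.4) = 1368.8.

P_b = 87.4, P_s = 74.4, Q = 1368.8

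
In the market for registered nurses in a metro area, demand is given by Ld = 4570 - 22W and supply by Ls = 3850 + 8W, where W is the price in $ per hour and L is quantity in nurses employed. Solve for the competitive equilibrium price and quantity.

W* = 24, L* = 4042

At equilibrium Ld = Ls, so 4570 - 22W = 3850 + 8W; collecting terms, 720 = 30W and W* = 24.
Then L* = 4570 - 22(24) = 4042.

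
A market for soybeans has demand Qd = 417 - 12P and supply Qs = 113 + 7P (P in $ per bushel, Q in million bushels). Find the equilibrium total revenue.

Equating demand and supply, 417 - 12P = 113 + 7P gives 19P = 304, so P* = 16.
Plugging P* into demand: Q* = 417 - 12(16) = 225.
Total revenue = P* × Q* = 16 × 225 = 3600.

Total revenue = 3600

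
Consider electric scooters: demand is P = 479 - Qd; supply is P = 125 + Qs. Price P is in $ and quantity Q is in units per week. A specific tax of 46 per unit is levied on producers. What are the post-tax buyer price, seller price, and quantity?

P_b = 325, P_s = 279, Q = 154

Inverting to quantity form: Qd = 479 - P and Qs = -125 + P.
The tax drives a wedge P_b - P_s = 46. Substituting P_s = P_b - 46 into supply: Qs = -171 + P_b.
Set Qd = Qs: 479 - P_b = -171 + P_b, so 650 = 2P_b and P_b = 325.
Then P_s = 325 - 46 = 279 and Q = 479 - 325 = 154.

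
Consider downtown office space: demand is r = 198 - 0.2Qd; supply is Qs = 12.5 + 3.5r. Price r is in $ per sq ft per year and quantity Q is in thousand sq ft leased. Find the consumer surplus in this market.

Solving each curve for Q: Qd = 990 - 5r.
Set Qd = Qs: 990 - 5r = 12.5 + 3.5r, so 977.5 = 8.5r and r* = 115.
Then Q* = 990 - 5(115) = 415.
Demand choke price (Qd = 0): r = 990/5 = 198. Consumer surplus = ½ × (198 - 115) × 415 = 17222.5.

Consumer surplus = 17222.5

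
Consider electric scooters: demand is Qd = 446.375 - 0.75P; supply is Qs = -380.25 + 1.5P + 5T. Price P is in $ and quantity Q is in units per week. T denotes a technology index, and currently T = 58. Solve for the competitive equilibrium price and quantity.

P* = 238.5, Q* = 267.5

With T = 58, supply is Qs = -90.25 + 1.5P.
Set Qd = Qs: 446.375 - 0.75P = -90.25 + 1.5P, so 536.625 = 2.25P and P* = 238.5.
From the demand curve, Q* = 446.375 - 0.75(238.5) = 267.5.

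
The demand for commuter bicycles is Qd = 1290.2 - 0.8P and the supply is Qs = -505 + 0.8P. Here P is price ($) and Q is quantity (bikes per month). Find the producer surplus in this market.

At equilibrium Qd = Qs, so 1290.2 - 0.8P = -505 + 0.8P; collecting terms, 1795.2 = 1.6P and P* = 1122.
Then Q* = 1290.2 - 0.8(1122) = 392.6.
Supply choke price (Qs = 0): P = 631.25. Producer surplus = ½ × (1122 - 631.25) × 392.6 = 96334.225.

Producer surplus = 96334.225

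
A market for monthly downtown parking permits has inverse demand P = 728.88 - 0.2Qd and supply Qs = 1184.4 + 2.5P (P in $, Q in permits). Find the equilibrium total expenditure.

Total expenditure = 657443.2

In direct form, Qd = 3644.4 - 5P.
Equating demand and supply, 3644.4 - 5P = 1184.4 + 2.5P gives 7.5P = 2460, so P* = 328.
Then Q* = 3644.4 - 5(328) = 2004.4.
Total expenditure = P* × Q* = 328 × 2004.4 = 657443.2.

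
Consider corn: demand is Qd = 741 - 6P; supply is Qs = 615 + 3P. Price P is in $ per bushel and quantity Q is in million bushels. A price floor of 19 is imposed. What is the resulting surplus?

At P = 19: Qd = 627 and Qs = 672.
Surplus = Qs - Qd = 672 - 627 = 45.

Surplus = 45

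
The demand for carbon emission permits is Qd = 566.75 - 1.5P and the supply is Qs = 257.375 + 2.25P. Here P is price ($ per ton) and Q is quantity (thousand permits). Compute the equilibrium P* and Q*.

Equating demand and supply, 566.75 - 1.5P = 257.375 + 2.25P gives 3.75P = 309.375, so P* = 82.5.
Substitute back: Q* = 566.75 - 1.5(82.5) = 443.

P* = 82.5, Q* = 443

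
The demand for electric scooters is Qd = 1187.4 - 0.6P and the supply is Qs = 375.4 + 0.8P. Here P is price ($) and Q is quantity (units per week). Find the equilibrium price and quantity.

P* = 580, Q* = 839.4

At equilibrium Qd = Qs, so 1187.4 - 0.6P = 375.4 + 0.8P; collecting terms, 812 = 1.4P and P* = 580.
Plugging P* into demand: Q* = 1187.4 - 0.6(580) = 839.4.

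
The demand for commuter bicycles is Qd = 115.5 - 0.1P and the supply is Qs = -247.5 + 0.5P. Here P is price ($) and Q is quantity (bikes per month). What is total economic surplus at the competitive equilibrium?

Total surplus = 18150

At equilibrium Qd = Qs, so 115.5 - 0.1P = -247.5 + 0.5P; collecting terms, 363 = 0.6P and P* = 605.
From the demand curve, Q* = 115.5 - 0.1(605) = 55.
Demand choke price = 1155; supply choke price = 495. CS = ½(1155 - 605)(55) = 15125; PS = ½(605 - 495)(55) = 3025. Total surplus = 18150.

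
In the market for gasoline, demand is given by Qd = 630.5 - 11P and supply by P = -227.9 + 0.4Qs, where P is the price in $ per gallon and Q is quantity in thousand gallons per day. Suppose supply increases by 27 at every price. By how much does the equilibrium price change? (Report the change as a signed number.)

Rewriting in direct form: Qs = 569.75 + 2.5P.
Equating demand and supply, 630.5 - 11P = 569.75 + 2.5P gives 13.5P = 60.75, so P* = 4.5.
Plugging P* into demand: Q* = 630.5 - 11(4.5) = 581.
After the shift, supply is Qs = 596.75 + 2.5P.
New equilibrium: 33.75 = 13.5P, so P = 2.5 and Q = 603.
ΔP = 2.5 - 4.5 = -2.

ΔP = -2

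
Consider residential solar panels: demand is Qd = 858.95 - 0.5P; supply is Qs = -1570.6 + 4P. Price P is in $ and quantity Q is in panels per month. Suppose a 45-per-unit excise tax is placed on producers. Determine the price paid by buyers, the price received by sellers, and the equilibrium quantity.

With a tax of 45 on producers, they supply based on the net price P_s = P_b - 45, so Qs = -1750.6 + 4P_b.
Equate demand and the shifted supply: 858.95 - 0.5P_b = -1750.6 + 4P_b, giving 4.5P_b = 2609.55, so P_b = 579.9.
Then P_s = 579.9 - 45 = 534.9 and Q = 858.95 - 0.5(579.9) = 569.

P_b = 579.9, P_s = 534.9, Q = 569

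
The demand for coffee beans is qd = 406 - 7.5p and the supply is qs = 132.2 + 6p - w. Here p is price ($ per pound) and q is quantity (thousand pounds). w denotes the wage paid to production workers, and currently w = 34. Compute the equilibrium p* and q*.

p* = 22.8, q* = 235

With w = 34, supply is qs = 98.2 + 6p.
Equating demand and supply, 406 - 7.5p = 98.2 + 6p gives 13.5p = 307.8, so p* = 22.8.
Plugging p* into demand: q* = 406 - 7.5(22.8) = 235.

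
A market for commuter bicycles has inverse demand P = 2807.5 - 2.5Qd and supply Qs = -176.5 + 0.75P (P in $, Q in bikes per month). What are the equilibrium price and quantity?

P* = 1130, Q* = 671

In direct form, Qd = 1123 - 0.4P.
Set Qd = Qs: 1123 - 0.4P = -176.5 + 0.75P, so 1299.5 = 1.15P and P* = 1130.
Substitute back: Q* = 1123 - 0.4(1130) = 671.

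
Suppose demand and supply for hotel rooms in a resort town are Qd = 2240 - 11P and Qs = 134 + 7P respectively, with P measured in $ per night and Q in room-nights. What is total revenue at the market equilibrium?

Equating demand and supply, 2240 - 11P = 134 + 7P gives 18P = 2106, so P* = 117.
Substitute back: Q* = 2240 - 11(117) = 953.
Total revenue = P* × Q* = 117 × 953 = 111501.

Total revenue = 111501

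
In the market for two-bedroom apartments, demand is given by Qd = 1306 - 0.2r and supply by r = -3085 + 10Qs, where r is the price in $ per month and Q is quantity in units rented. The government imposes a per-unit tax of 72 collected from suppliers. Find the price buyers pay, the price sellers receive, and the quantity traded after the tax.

r_b = 3349, r_s = 3277, Q = 636.2

Inverting to quantity form: Qs = 308.5 + 0.1r.
With a tax of 72 on suppliers, they supply based on the net price r_s = r_b - 72, so Qs = 301.3 + 0.1r_b.
Market clearing requires 1306 - 0.2r_b = 301.3 + 0.1r_b; hence 1004.7 = 0.3r_b and r_b = 3349.
So r_s = 3277 and the quantity traded is Q = 1306 - 0.2(3349) = 636.2.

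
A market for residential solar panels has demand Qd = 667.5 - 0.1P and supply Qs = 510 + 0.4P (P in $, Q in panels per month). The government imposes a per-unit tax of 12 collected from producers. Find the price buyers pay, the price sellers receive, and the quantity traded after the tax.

P_b = 324.6, P_s = 312.6, Q = 635.04

Producers keep P_s = P_b - 12 per unit, so supply in terms of the buyer price is Qs = 505.2 + 0.4P_b.
Equate demand and the shifted supply: 667.5 - 0.1P_b = 505.2 + 0.4P_b, giving 0.5P_b = 162.3, so P_b = 324.6.
So P_s = 312.6 and the quantity traded is Q = 667.5 - 0.1(324.6) = 635.04.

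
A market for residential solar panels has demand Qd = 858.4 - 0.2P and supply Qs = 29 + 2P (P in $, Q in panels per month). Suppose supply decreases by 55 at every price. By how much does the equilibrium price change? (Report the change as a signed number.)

ΔP = 25

At equilibrium Qd = Qs, so 858.4 - 0.2P = 29 + 2P; collecting terms, 829.4 = 2.2P and P* = 377.
Substitute back: Q* = 858.4 - 0.2(377) = 783.
After the shift, supply is Qs = -26 + 2P.
New equilibrium: 884.4 = 2.2P, so P = 402 and Q = 778.
ΔP = 402 - 377 = 25.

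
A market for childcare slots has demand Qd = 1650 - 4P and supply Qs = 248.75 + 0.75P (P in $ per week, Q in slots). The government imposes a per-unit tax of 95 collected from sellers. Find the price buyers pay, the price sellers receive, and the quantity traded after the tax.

With a tax of 95 on sellers, they supply based on the net price P_s = P_b - 95, so Qs = 177.5 + 0.75P_b.
Equate demand and the shifted supply: 1650 - 4P_b = 177.5 + 0.75P_b, giving 4.75P_b = 1472.5, so P_b = 310.
So P_s = 215 and the quantity traded is Q = 1650 - 4(310) = 410.

P_b = 310, P_s = 215, Q = 410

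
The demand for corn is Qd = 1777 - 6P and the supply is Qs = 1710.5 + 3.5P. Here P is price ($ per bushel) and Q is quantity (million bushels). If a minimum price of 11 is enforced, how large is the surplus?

Surplus = 38

Evaluating both curves at the floor price 11 gives Qd = 1711, Qs = 1749.
Surplus = Qs - Qd = 1749 - 1711 = 38.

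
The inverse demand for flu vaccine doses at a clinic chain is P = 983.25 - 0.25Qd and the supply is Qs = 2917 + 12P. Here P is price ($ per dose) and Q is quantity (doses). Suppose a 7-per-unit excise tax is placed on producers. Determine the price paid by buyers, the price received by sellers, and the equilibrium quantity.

Rewriting in direct form: Qd = 3933 - 4P.
The tax drives a wedge P_b - P_s = 7. Substituting P_s = P_b - 7 into supply: Qs = 2833 + 12P_b.
Equate demand and the shifted supply: 3933 - 4P_b = 2833 + 12P_b, giving 16P_b = 1100, so P_b = 68.75.
Then P_s = 68.75 - 7 = 61.75 and Q = 3933 - 4(68.75) = 3658.

P_b = 68.75, P_s = 61.75, Q = 3658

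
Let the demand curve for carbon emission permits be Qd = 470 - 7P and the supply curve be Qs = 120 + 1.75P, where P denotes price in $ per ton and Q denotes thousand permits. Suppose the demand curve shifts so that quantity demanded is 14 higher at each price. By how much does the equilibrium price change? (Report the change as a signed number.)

ΔP = 1.6

Set Qd = Qs: 470 - 7P = 120 + 1.75P, so 350 = 8.75P and P* = 40.
Plugging P* into demand: Q* = 470 - 7(40) = 190.
After the shift, demand is Qd = 484 - 7P.
New equilibrium: 364 = 8.75P, so P = 41.6 and Q = 192.8.
ΔP = 41.6 - 40 = 1.6.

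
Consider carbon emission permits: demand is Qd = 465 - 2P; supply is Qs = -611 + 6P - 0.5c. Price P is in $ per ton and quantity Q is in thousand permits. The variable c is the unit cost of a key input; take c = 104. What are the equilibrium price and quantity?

With c = 104, supply is Qs = -663 + 6P.
At equilibrium Qd = Qs, so 465 - 2P = -663 + 6P; collecting terms, 1128 = 8P and P* = 141.
Substitute back: Q* = 465 - 2(141) = 183.

P* = 141, Q* = 183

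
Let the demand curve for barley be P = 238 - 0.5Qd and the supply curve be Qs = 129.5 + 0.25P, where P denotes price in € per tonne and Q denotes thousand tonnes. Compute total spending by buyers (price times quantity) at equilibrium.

Total spending by buyers = 25872

In direct form, Qd = 476 - 2P.
At equilibrium Qd = Qs, so 476 - 2P = 129.5 + 0.25P; collecting terms, 346.5 = 2.25P and P* = 154.
Plugging P* into demand: Q* = 476 - 2(154) = 168.
Total spending by buyers = P* × Q* = 154 × 168 = 25872.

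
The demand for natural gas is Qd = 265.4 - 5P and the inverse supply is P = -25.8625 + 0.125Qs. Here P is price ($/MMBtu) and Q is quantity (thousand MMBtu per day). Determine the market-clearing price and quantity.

P* = 4.5, Q* = 242.9

Rewriting in direct form: Qs = 206.9 + 8P.
Equating demand and supply, 265.4 - 5P = 206.9 + 8P gives 13P = 58.5, so P* = 4.5.
Substitute back: Q* = 265.4 - 5(4.5) = 242.9.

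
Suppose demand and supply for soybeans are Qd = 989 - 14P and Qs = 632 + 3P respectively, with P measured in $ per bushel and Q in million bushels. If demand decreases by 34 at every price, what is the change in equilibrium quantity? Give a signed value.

ΔQ = -6

The market clears where 989 - 14P = 632 + 3P. Rearranging, 17P = 357, hence P* = 21.
Then Q* = 989 - 14(21) = 695.
After the shift, demand is Qd = 955 - 14P.
The new intersection has 323 = 17P, i.e. P = 19, Q = 689.
ΔQ = 689 - 695 = -6.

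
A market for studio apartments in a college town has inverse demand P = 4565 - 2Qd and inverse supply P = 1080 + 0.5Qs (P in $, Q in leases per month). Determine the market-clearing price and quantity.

P* = 1777, Q* = 1394

Rewriting in direct form: Qd = 2282.5 - 0.5P and Qs = -2160 + 2P.
At equilibrium Qd = Qs, so 2282.5 - 0.5P = -2160 + 2P; collecting terms, 4442.5 = 2.5P and P* = 1777.
Substitute back: Q* = 2282.5 - 0.5(1777) = 1394.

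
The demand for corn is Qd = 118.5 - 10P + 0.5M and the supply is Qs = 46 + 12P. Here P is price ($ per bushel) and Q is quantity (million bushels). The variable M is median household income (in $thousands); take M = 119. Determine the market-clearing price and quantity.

P* = 6, Q* = 118

With M = 119, demand is Qd = 178 - 10P.
The market clears where 178 - 10P = 46 + 12P. Rearranging, 22P = 132, hence P* = 6.
From the demand curve, Q* = 178 - 10(6) = 118.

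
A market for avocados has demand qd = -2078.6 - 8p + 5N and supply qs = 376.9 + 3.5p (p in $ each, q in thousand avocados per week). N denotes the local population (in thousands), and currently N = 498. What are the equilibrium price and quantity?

p* = 3, q* = 387.4

With N = 498, demand is qd = 411.4 - 8p.
The market clears where 411.4 - 8p = 376.9 + 3.5p. Rearranging, 11.5p = 34.5, hence p* = 3.
Then q* = 411.4 - 8(3) = 387.4.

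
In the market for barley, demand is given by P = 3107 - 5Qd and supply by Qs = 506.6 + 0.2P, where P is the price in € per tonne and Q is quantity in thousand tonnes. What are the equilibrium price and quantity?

Solving each curve for Q: Qd = 621.4 - 0.2P.
The market clears where 621.4 - 0.2P = 506.6 + 0.2P. Rearranging, 0.4P = 114.8, hence P* = 287.
Then Q* = 621.4 - 0.2(287) = 564.

P* = 287, Q* = 564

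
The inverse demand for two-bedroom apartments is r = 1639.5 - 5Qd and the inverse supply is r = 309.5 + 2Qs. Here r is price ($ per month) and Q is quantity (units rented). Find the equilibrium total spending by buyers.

In direct form, Qd = 327.9 - 0.2r and Qs = -154.75 + 0.5r.
The market clears where 327.9 - 0.2r = -154.75 + 0.5r. Rearranging, 0.7r = 482.65, hence r* = 689.5.
Substitute back: Q* = 327.9 - 0.2(689.5) = 190.
Total spending by buyers = r* × Q* = 689.5 × 190 = 131005.

Total spending by buyers = 131005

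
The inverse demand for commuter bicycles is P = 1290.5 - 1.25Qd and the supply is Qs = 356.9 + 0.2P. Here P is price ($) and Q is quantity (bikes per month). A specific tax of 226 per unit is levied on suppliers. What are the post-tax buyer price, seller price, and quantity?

P_b = 720.7, P_s = 494.7, Q = 455.84

Rewriting in direct form: Qd = 1032.4 - 0.8P.
Suppliers keep P_s = P_b - 226 per unit, so supply in terms of the buyer price is Qs = 311.7 + 0.2P_b.
Set Qd = Qs: 1032.4 - 0.8P_b = 311.7 + 0.2P_b, so 720.7 = P_b and P_b = 720.7.
So P_s = 494.7 and the quantity traded is Q = 1032.4 - 0.8(720.7) = 455.84.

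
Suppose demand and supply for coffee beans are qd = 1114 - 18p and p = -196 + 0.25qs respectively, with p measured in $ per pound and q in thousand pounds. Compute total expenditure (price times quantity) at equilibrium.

Solving each curve for q: qs = 784 + 4p.
The market clears where 1114 - 18p = 784 + 4p. Rearranging, 22p = 330, hence p* = 15.
From the demand curve, q* = 1114 - 18(15) = 844.
Total expenditure = p* × q* = 15 × 844 = 12660.

Total expenditure = 12660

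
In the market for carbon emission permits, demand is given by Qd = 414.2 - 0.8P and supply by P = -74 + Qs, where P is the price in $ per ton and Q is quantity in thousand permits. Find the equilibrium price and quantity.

In direct form, Qs = 74 + P.
Equating demand and supply, 414.2 - 0.8P = 74 + P gives 1.8P = 340.2, so P* = 189.
Plugging P* into demand: Q* = 414.2 - 0.8(189) = 263.

P* = 189, Q* = 263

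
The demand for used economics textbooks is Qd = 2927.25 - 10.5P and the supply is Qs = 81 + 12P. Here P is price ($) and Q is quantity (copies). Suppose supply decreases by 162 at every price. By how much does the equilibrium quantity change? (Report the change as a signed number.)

At equilibrium Qd = Qs, so 2927.25 - 10.5P = 81 + 12P; collecting terms, 2846.25 = 22.5P and P* = 126.5.
Substitute back: Q* = 2927.25 - 10.5(126.5) = 1599.
After the shift, supply is Qs = -81 + 12P.
The new intersection has 3008.25 = 22.5P, i.e. P = 133.7, Q = 1523.4.
ΔQ = 1523.4 - 1599 = -75.6.

ΔQ = -75.6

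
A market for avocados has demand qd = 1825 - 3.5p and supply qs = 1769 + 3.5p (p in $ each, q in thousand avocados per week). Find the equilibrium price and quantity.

p* = 8, q* = 1797

The market clears where 1825 - 3.5p = 1769 + 3.5p. Rearranging, 7p = 56, hence p* = 8.
Then q* = 1825 - 3.5(8) = 1797.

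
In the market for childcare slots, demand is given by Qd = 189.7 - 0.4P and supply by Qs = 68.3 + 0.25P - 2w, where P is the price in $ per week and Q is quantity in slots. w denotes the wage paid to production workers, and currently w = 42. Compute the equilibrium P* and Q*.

P* = 316, Q* = 63.3

With w = 42, supply is Qs = -15.7 + 0.25P.
At equilibrium Qd = Qs, so 189.7 - 0.4P = -15.7 + 0.25P; collecting terms, 205.4 = 0.65P and P* = 316.
Substitute back: Q* = 189.7 - 0.4(316) = 63.3.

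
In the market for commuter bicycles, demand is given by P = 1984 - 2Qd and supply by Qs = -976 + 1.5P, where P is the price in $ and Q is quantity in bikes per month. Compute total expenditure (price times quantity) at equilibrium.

Total expenditure = 492000

Solving each curve for Q: Qd = 992 - 0.5P.
Equating demand and supply, 992 - 0.5P = -976 + 1.5P gives 2P = 1968, so P* = 984.
Then Q* = 992 - 0.5(984) = 500.
Total expenditure = P* × Q* = 984 × 500 = 492000.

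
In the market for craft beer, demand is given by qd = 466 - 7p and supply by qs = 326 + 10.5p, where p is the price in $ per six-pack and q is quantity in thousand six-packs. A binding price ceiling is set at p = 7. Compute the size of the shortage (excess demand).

At p = 7: qd = 417 and qs = 399.5.
Shortage = qd - qs = 417 - 399.5 = 17.5.

Shortage = 17.5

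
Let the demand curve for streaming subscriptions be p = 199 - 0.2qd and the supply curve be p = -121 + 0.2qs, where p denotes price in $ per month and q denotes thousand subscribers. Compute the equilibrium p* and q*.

p* = 39, q* = 800

Solving each curve for q: qd = 995 - 5p and qs = 605 + 5p.
Equating demand and supply, 995 - 5p = 605 + 5p gives 10p = 390, so p* = 39.
Substitute back: q* = 995 - 5(39) = 800.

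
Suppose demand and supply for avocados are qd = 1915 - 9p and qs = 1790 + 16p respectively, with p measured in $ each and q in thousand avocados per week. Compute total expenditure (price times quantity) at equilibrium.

Total expenditure = 9350

The market clears where 1915 - 9p = 1790 + 16p. Rearranging, 25p = 125, hence p* = 5.
Then q* = 1915 - 9(5) = 1870.
Total expenditure = p* × q* = 5 × 1870 = 9350.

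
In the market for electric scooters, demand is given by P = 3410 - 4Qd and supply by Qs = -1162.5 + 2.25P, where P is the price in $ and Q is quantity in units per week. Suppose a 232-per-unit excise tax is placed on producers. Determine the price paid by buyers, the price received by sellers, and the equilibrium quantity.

P_b = 1014.8, P_s = 782.8, Q = 598.8

Rewriting in direct form: Qd = 852.5 - 0.25P.
The tax drives a wedge P_b - P_s = 232. Substituting P_s = P_b - 232 into supply: Qs = -1684.5 + 2.25P_b.
Equate demand and the shifted supply: 852.5 - 0.25P_b = -1684.5 + 2.25P_b, giving 2.5P_b = 2537, so P_b = 1014.8.
Then P_s = 1014.8 - 232 = 782.8 and Q = 852.5 - 0.25(1014.8) = 598.8.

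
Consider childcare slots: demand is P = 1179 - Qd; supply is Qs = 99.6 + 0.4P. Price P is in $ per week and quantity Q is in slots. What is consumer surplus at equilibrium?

Consumer surplus = 83232

Rewriting in direct form: Qd = 1179 - P.
At equilibrium Qd = Qs, so 1179 - P = 99.6 + 0.4P; collecting terms, 1079.4 = 1.4P and P* = 771.
Plugging P* into demand: Q* = 1179 - 771 = 408.
Demand choke price (Qd = 0): P = 1179. Consumer surplus = ½ × (1179 - 771) × 408 = 83232.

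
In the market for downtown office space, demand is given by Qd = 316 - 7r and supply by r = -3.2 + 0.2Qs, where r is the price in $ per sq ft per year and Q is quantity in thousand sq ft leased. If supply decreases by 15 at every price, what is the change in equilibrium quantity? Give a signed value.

In direct form, Qs = 16 + 5r.
Equating demand and supply, 316 - 7r = 16 + 5r gives 12r = 300, so r* = 25.
Plugging r* into demand: Q* = 316 - 7(25) = 141.
After the shift, supply is Qs = 1 + 5r.
Re-solving, 12r = 315 gives r = 26.25 and Q = 132.25.
ΔQ = 132.25 - 141 = -8.75.

ΔQ = -8.75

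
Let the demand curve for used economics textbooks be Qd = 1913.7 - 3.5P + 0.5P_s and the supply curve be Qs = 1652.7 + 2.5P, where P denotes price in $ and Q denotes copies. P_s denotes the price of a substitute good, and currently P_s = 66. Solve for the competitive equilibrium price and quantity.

P* = 49, Q* = 1775.2

With P_s = 66, demand is Qd = 1946.7 - 3.5P.
Equating demand and supply, 1946.7 - 3.5P = 1652.7 + 2.5P gives 6P = 294, so P* = 49.
Plugging P* into demand: Q* = 1946.7 - 3.5(49) = 1775.2.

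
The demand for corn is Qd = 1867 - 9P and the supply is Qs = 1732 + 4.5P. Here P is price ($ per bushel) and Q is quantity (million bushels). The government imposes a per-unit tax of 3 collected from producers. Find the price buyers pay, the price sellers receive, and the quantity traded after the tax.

P_b = 11, P_s = 8, Q = 1768

With a tax of 3 on producers, they supply based on the net price P_s = P_b - 3, so Qs = 1718.5 + 4.5P_b.
Market clearing requires 1867 - 9P_b = 1718.5 + 4.5P_b; hence 148.5 = 13.5P_b and P_b = 11.
So P_s = 8 and the quantity traded is Q = 1867 - 9(11) = 1768.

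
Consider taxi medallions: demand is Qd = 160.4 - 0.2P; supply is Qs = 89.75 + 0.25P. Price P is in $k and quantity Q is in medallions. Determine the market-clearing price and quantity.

Equating demand and supply, 160.4 - 0.2P = 89.75 + 0.25P gives 0.45P = 70.65, so P* = 157.
Then Q* = 160.4 - 0.2(157) = 129.

P* = 157, Q* = 129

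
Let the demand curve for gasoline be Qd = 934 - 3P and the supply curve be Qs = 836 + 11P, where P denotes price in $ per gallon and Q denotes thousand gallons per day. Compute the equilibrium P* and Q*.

The market clears where 934 - 3P = 836 + 11P. Rearranging, 14P = 98, hence P* = 7.
From the demand curve, Q* = 934 - 3(7) = 913.

P* = 7, Q* = 913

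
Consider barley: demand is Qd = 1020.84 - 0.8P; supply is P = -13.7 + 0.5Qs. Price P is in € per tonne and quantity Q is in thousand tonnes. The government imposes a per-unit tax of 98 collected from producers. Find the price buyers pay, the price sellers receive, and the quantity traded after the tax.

Rewriting in direct form: Qs = 27.4 + 2P.
Producers keep P_s = P_b - 98 per unit, so supply in terms of the buyer price is Qs = -168.6 + 2P_b.
Market clearing requires 1020.84 - 0.8P_b = -168.6 + 2P_b; hence 1189.44 = 2.8P_b and P_b = 424.8.
So P_s = 326.8 and the quantity traded is Q = 1020.84 - 0.8(424.8) = 681.

P_b = 424.8, P_s = 326.8, Q = 681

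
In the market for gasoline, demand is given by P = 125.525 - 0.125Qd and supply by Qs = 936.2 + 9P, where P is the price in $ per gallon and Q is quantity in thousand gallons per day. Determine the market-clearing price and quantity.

P* = 4, Q* = 972.2

Inverting to quantity form: Qd = 1004.2 - 8P.
The market clears where 1004.2 - 8P = 936.2 + 9P. Rearranging, 17P = 68, hence P* = 4.
Then Q* = 1004.2 - 8(4) = 972.2.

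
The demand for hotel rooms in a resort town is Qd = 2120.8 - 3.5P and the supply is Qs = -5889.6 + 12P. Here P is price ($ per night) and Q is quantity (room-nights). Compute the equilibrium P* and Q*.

At equilibrium Qd = Qs, so 2120.8 - 3.5P = -5889.6 + 12P; collecting terms, 8010.4 = 15.5P and P* = 516.8.
Then Q* = 2120.8 - 3.5(516.8) = 312.

P* = 516.8, Q* = 312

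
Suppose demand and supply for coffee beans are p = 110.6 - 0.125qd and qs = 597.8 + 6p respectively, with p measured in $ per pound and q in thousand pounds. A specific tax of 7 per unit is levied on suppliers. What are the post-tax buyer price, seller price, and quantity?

In direct form, qd = 884.8 - 8p.
The tax drives a wedge p_b - p_s = 7. Substituting p_s = p_b - 7 into supply: qs = 555.8 + 6p_b.
Set qd = qs: 884.8 - 8p_b = 555.8 + 6p_b, so 329 = 14p_b and p_b = 23.5.
So p_s = 16.5 and the quantity traded is q = 884.8 - 8(23.5) = 696.8.

p_b = 23.5, p_s = 16.5, q = 696.8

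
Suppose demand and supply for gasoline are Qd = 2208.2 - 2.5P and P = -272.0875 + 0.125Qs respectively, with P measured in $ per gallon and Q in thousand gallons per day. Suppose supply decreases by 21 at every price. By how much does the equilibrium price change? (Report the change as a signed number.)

ΔP = 2

Solving each curve for Q: Qs = 2176.7 + 8P.
At equilibrium Qd = Qs, so 2208.2 - 2.5P = 2176.7 + 8P; collecting terms, 31.5 = 10.5P and P* = 3.
Plugging P* into demand: Q* = 2208.2 - 2.5(3) = 2200.7.
After the shift, supply is Qs = 2155.7 + 8P.
Re-solving, 10.5P = 52.5 gives P = 5 and Q = 2195.7.
ΔP = 5 - 3 = 2.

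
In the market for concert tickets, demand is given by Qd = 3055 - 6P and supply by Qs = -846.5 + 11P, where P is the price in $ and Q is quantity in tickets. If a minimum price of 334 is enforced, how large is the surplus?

Surplus = 1776.5

At P = 334: Qd = 1051 and Qs = 2827.5.
Surplus = Qs - Qd = 2827.5 - 1051 = 1776.5.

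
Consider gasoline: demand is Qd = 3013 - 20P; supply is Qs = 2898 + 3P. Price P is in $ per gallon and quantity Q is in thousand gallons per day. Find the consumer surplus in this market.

Equating demand and supply, 3013 - 20P = 2898 + 3P gives 23P = 115, so P* = 5.
Substitute back: Q* = 3013 - 20(5) = 2913.
Demand choke price (Qd = 0): P = 3013/20 = 150.65. Consumer surplus = ½ × (150.65 - 5) × 2913 = 212139.225.

Consumer surplus = 212139.225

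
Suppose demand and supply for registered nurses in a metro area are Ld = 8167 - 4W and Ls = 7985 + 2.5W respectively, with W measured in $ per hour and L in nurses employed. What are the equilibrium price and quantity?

W* = 28, L* = 8055

The market clears where 8167 - 4W = 7985 + 2.5W. Rearranging, 6.5W = 182, hence W* = 28.
Then L* = 8167 - 4(28) = 8055.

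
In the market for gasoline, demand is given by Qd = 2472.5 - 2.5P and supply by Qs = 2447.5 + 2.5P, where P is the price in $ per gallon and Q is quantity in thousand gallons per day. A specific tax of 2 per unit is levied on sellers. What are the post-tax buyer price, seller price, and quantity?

Sellers keep P_s = P_b - 2 per unit, so supply in terms of the buyer price is Qs = 2442.5 + 2.5P_b.
Equate demand and the shifted supply: 2472.5 - 2.5P_b = 2442.5 + 2.5P_b, giving 5P_b = 30, so P_b = 6.
So P_s = 4 and the quantity traded is Q = 2472.5 - 2.5(6) = 2457.5.

P_b = 6, P_s = 4, Q = 2457.5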